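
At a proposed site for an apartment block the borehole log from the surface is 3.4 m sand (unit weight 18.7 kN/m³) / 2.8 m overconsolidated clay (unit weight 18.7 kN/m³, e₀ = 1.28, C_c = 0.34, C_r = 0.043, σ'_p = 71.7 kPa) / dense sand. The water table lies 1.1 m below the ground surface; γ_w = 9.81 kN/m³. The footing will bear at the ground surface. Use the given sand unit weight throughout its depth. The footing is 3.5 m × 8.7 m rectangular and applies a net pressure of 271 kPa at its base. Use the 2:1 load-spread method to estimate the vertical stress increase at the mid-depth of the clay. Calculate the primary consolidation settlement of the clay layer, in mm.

Mid-depth of clay below the ground surface: z = 3.4 + 2.8/2 = 4.8 m.
Total vertical stress at mid-clay: σ_v = 18.7×3.4 + 18.7×1.4 = 89.76 kPa.
Pore pressure: u = 9.81×(4.8 − 1.1) = 36.297 kPa.
Initial effective stress: σ'_0 = σ_v − u = 89.76 − 36.297 = 53.463 kPa.
Stress increase at mid-clay by the 2:1 spreading method:
Δσ = qBL/((B+z)(L+z)) = 271×3.5×8.7/((3.5+4.8)(8.7+4.8)) = 73.645 kPa
Final effective stress: σ'_f = 53.463 + 73.645 = 127.11 kPa.
σ'_f = 127.11 > σ'_p = 71.7 kPa, so the stress path crosses the preconsolidation pressure — recompression up to σ'_p, then virgin compression beyond:
S_c = H/(1+e₀)·[C_r·log₁₀(σ'_p/σ'_0) + C_c·log₁₀(σ'_f/σ'_p)]
    = 2.8/2.28 × [0.043×log₁₀(71.7/53.463) + 0.34×log₁₀(127.11/71.7)]
    = 1.2281 × [0.005481 + 0.084545] = 0.1106 m

S_c ≈ 111 mm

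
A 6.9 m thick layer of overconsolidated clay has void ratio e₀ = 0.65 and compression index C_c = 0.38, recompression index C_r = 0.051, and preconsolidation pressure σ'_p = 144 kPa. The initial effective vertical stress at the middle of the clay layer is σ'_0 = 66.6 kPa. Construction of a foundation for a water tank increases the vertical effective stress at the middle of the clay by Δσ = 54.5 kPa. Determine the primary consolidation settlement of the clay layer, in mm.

S_c ≈ 55.4 mm

Final effective stress: σ'_f = 66.6 + 54.5 = 121.1 kPa.
σ'_f = 121.1 ≤ σ'_p = 144 kPa, so the clay remains overconsolidated and only the recompression index applies:
S_c = C_r·H/(1+e₀)·log₁₀(σ'_f/σ'_0) = 0.051×6.9/1.65×log₁₀(121.1/66.6)
    = 0.21327 × 0.25967 = 0.05538 m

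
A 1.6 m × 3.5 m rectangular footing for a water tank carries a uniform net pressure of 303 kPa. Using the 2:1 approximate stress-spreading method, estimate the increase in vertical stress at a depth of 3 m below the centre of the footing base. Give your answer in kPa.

By the 2:1 method the load spreads at 1 horizontal : 2 vertical, so at depth z the loaded area has grown by z in each plan dimension:
Δσ = qBL/((B+z)(L+z)) = 303×1.6×3.5/((1.6+3)(3.5+3)) = 56.749 kPa

Δσ_z ≈ 56.7 kPa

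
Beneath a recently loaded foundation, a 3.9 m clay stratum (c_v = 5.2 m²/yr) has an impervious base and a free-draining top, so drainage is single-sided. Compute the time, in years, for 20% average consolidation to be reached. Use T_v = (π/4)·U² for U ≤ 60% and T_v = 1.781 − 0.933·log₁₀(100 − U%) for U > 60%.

Drainage path length: H_d = H = 3.9 m (single drainage).
U ≤ 60%: T_v = (π/4)·U² = (π/4)×0.2² = 0.031416.
t = T_v·H_d²/c_v = 0.031416×3.9²/5.2 = 0.09189 years.

t ≈ 0.0919 years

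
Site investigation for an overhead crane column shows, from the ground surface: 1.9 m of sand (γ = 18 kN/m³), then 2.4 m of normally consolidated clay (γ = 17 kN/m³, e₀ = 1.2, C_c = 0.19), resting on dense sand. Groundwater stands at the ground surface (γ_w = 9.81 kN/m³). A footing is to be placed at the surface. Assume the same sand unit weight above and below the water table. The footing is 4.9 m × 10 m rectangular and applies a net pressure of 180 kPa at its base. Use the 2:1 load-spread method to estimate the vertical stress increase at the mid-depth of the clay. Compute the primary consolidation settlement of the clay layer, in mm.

Mid-depth of clay below the ground surface: z = 1.9 + 2.4/2 = 3.1 m.
Total vertical stress at mid-clay: σ_v = 18×1.9 + 17×1.2 = 54.6 kPa.
Pore pressure: u = 9.81×(3.1 − 0) = 30.411 kPa.
Initial effective stress: σ'_0 = σ_v − u = 54.6 − 30.411 = 24.189 kPa.
Stress increase at mid-clay by the 2:1 spreading method:
Δσ = qBL/((B+z)(L+z)) = 180×4.9×10/((4.9+3.1)(10+3.1)) = 84.16 kPa
Final effective stress: σ'_f = σ'_0 + Δσ = 24.189 + 84.16 = 108.35 kPa.
Normally consolidated clay, so the full stress increment lies on the virgin compression line:
S_c = C_c·H/(1+e₀)·log₁₀(σ'_f/σ'_0) = 0.19×2.4/(1+1.2)×log₁₀(108.35/24.189)
    = 0.20727 × 0.65121 = 0.135 m

S_c ≈ 135 mm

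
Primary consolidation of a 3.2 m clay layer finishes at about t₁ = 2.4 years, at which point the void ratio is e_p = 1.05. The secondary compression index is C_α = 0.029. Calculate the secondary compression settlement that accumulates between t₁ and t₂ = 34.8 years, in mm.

Secondary compression: S_s = C_α·H/(1+e_p)·log₁₀(t₂/t₁)
S_s = 0.029×3.2/(1+1.05)×log₁₀(34.8/2.4)
    = 0.04527 × 1.161 = 0.05257 m

S_s ≈ 52.6 mm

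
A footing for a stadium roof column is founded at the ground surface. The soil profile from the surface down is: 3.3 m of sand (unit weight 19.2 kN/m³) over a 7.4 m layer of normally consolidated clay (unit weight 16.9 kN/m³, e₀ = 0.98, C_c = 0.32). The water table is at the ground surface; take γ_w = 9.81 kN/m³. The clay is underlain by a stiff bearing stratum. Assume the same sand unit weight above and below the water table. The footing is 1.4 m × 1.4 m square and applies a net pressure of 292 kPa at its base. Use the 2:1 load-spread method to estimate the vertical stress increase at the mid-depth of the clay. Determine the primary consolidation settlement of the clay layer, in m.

Mid-depth of clay below the ground surface: z = 3.3 + 7.4/2 = 7 m.
Total vertical stress at mid-clay: σ_v = 19.2×3.3 + 16.9×3.7 = 125.89 kPa.
Pore pressure: u = 9.81×(7 − 0) = 68.67 kPa.
Initial effective stress: σ'_0 = σ_v − u = 125.89 − 68.67 = 57.22 kPa.
Stress increase at mid-clay by the 2:1 spreading method:
Δσ = qBL/((B+z)(L+z)) = 292×1.4×1.4/((1.4+7)(1.4+7)) = 8.1111 kPa
Final effective stress: σ'_f = σ'_0 + Δσ = 57.22 + 8.1111 = 65.331 kPa.
Normally consolidated clay, so the full stress increment lies on the virgin compression line:
S_c = C_c·H/(1+e₀)·log₁₀(σ'_f/σ'_0) = 0.32×7.4/(1+0.98)×log₁₀(65.331/57.22)
    = 1.196 × 0.057571 = 0.06885 m

S_c ≈ 0.0689 m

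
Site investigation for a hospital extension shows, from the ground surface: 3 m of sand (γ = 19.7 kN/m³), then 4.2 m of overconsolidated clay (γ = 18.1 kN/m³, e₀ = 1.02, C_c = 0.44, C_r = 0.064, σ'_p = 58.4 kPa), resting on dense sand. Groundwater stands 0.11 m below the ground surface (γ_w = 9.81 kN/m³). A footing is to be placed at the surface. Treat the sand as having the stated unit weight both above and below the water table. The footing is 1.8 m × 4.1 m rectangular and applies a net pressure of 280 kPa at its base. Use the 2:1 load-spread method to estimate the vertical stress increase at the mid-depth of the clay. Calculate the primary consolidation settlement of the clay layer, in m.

S_c ≈ 0.14 m

Mid-depth of clay below the ground surface: z = 3 + 4.2/2 = 5.1 m.
Total vertical stress at mid-clay: σ_v = 19.7×3 + 18.1×2.1 = 97.11 kPa.
Pore pressure: u = 9.81×(5.1 − 0.11) = 48.952 kPa.
Initial effective stress: σ'_0 = σ_v − u = 97.11 − 48.952 = 48.158 kPa.
Stress increase at mid-clay by the 2:1 spreading method:
Δσ = qBL/((B+z)(L+z)) = 280×1.8×4.1/((1.8+5.1)(4.1+5.1)) = 32.552 kPa
Final effective stress: σ'_f = 48.158 + 32.552 = 80.71 kPa.
σ'_f = 80.71 > σ'_p = 58.4 kPa, so the stress path crosses the preconsolidation pressure — recompression up to σ'_p, then virgin compression beyond:
S_c = H/(1+e₀)·[C_r·log₁₀(σ'_p/σ'_0) + C_c·log₁₀(σ'_f/σ'_p)]
    = 4.2/2.02 × [0.064×log₁₀(58.4/48.158) + 0.44×log₁₀(80.71/58.4)]
    = 2.0792 × [0.0053596 + 0.061826] = 0.1397 m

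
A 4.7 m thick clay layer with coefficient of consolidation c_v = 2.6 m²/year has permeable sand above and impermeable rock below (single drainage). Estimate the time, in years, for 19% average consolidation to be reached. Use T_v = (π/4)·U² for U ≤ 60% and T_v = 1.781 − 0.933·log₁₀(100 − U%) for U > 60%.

Drainage path length: H_d = H = 4.7 m (single drainage).
U ≤ 60%: T_v = (π/4)·U² = (π/4)×0.19² = 0.028353.
t = T_v·H_d²/c_v = 0.028353×4.7²/2.6 = 0.2409 years.

t ≈ 0.241 years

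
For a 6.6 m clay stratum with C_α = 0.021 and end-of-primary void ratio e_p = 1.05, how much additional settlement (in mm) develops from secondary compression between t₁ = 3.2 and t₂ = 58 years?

Secondary compression: S_s = C_α·H/(1+e_p)·log₁₀(t₂/t₁)
S_s = 0.021×6.6/(1+1.05)×log₁₀(58/3.2)
    = 0.06761 × 1.258 = 0.08507 m

S_s ≈ 85.1 mm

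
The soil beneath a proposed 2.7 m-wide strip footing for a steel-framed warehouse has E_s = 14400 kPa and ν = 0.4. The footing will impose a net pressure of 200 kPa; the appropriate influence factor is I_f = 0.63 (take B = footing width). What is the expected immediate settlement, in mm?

S_e ≈ 19.8 mm

Immediate (elastic) settlement: S_e = q·B·(1−ν²)/E_s · I_f.
S_e = 200 × 2.7 × (1 − 0.4²) / 14400 × 0.63
    = 200 × 2.7 × 0.84 / 14400 × 0.63
    = 0.01985 m = 19.85 mm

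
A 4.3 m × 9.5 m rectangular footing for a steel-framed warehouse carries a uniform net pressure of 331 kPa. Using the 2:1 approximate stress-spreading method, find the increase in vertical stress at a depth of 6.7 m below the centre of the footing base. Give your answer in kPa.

By the 2:1 method the load spreads at 1 horizontal : 2 vertical, so at depth z the loaded area has grown by z in each plan dimension:
Δσ = qBL/((B+z)(L+z)) = 331×4.3×9.5/((4.3+6.7)(9.5+6.7)) = 75.877 kPa

Δσ_z ≈ 75.9 kPa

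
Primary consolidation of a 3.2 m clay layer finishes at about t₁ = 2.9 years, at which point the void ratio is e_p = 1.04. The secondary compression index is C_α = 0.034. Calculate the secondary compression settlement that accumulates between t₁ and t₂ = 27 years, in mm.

S_s ≈ 51.7 mm

Secondary compression: S_s = C_α·H/(1+e_p)·log₁₀(t₂/t₁)
S_s = 0.034×3.2/(1+1.04)×log₁₀(27/2.9)
    = 0.05333 × 0.969 = 0.05168 m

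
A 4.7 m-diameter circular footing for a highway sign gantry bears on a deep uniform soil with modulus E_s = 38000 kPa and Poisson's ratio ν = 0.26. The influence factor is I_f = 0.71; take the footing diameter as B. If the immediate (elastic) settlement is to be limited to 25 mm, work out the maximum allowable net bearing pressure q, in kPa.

S_e = q·B·(1−ν²)/E_s · I_f  ⇒  q = S_e·E_s / (B·(1−ν²)·I_f).
q = 0.025 × 38000 / (4.7 × 0.9324 × 0.71) = 305.3 kPa

q ≈ 305 kPa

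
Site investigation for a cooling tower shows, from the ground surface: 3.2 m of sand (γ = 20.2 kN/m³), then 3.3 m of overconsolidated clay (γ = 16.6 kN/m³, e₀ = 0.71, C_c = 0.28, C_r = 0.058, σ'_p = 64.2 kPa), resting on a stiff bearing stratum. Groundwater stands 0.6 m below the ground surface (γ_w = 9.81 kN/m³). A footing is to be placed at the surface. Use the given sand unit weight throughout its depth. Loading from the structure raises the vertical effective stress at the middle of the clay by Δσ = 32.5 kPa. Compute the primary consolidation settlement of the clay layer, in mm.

S_c ≈ 71.6 mm

Mid-depth of clay below the ground surface: z = 3.2 + 3.3/2 = 4.85 m.
Total vertical stress at mid-clay: σ_v = 20.2×3.2 + 16.6×1.65 = 92.03 kPa.
Pore pressure: u = 9.81×(4.85 − 0.6) = 41.693 kPa.
Initial effective stress: σ'_0 = σ_v − u = 92.03 − 41.693 = 50.337 kPa.
Final effective stress: σ'_f = 50.337 + 32.5 = 82.837 kPa.
σ'_f = 82.837 > σ'_p = 64.2 kPa, so the stress path crosses the preconsolidation pressure — recompression up to σ'_p, then virgin compression beyond:
S_c = H/(1+e₀)·[C_r·log₁₀(σ'_p/σ'_0) + C_c·log₁₀(σ'_f/σ'_p)]
    = 3.3/1.71 × [0.058×log₁₀(64.2/50.337) + 0.28×log₁₀(82.837/64.2)]
    = 1.9298 × [0.0061276 + 0.030993] = 0.07164 m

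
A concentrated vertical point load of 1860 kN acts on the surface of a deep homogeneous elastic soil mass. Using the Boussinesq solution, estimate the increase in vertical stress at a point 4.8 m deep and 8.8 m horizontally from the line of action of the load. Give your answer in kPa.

Δσ_z ≈ 0.97 kPa

Boussinesq vertical stress below a point load on an elastic half-space:
Δσ_z = 3P/(2πz²) · [1 + (r/z)²]^(−5/2)
r/z = 8.8/4.8 = 1.8333; [1+(r/z)²]^(−5/2) = 0.025177.
Δσ_z = 3×1860/(2π×4.8²) × 0.025177 = 38.545 × 0.025177 = 0.9704 kPa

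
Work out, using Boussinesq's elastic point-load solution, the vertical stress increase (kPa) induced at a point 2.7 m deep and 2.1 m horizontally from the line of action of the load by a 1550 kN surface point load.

Boussinesq vertical stress below a point load on an elastic half-space:
Δσ_z = 3P/(2πz²) · [1 + (r/z)²]^(−5/2)
r/z = 2.1/2.7 = 0.77778; [1+(r/z)²]^(−5/2) = 0.30645.
Δσ_z = 3×1550/(2π×2.7²) × 0.30645 = 101.52 × 0.30645 = 31.11 kPa

Δσ_z ≈ 31.1 kPa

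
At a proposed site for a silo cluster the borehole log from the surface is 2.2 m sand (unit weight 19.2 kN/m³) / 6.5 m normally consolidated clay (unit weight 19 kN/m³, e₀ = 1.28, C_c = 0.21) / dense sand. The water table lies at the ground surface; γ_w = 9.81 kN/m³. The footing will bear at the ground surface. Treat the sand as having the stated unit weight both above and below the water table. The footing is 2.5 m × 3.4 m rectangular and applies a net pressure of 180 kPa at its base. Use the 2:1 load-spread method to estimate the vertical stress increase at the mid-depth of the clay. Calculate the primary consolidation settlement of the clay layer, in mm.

Mid-depth of clay below the ground surface: z = 2.2 + 6.5/2 = 5.45 m.
Total vertical stress at mid-clay: σ_v = 19.2×2.2 + 19×3.25 = 103.99 kPa.
Pore pressure: u = 9.81×(5.45 − 0) = 53.465 kPa.
Initial effective stress: σ'_0 = σ_v − u = 103.99 − 53.465 = 50.525 kPa.
Stress increase at mid-clay by the 2:1 spreading method:
Δσ = qBL/((B+z)(L+z)) = 180×2.5×3.4/((2.5+5.45)(3.4+5.45)) = 21.746 kPa
Final effective stress: σ'_f = σ'_0 + Δσ = 50.525 + 21.746 = 72.271 kPa.
Normally consolidated clay, so the full stress increment lies on the virgin compression line:
S_c = C_c·H/(1+e₀)·log₁₀(σ'_f/σ'_0) = 0.21×6.5/(1+1.28)×log₁₀(72.271/50.525)
    = 0.59868 × 0.15546 = 0.09307 m

S_c ≈ 93.1 mm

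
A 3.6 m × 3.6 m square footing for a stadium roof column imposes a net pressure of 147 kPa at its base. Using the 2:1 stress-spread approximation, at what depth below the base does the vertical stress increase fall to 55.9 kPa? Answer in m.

2:1 spreading — at depth z the loaded area has grown by z in each plan dimension:
qB²/(B+z)² = Δσ_z ⇒ z = B(√(q/Δσ_z) − 1) = 3.6×(√(147/55.9) − 1) = 2.238 m

z ≈ 2.24 m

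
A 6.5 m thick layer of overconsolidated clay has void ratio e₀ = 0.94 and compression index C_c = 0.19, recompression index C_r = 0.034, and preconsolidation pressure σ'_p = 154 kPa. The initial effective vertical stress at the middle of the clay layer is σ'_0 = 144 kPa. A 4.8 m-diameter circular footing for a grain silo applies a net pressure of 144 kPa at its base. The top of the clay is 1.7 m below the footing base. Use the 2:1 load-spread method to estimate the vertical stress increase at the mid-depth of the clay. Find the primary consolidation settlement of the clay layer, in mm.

S_c ≈ 44.8 mm

Mid-depth of clay below the footing base: z = 1.7 + 6.5/2 = 4.95 m.
Stress increase at mid-clay by the 2:1 spreading method:
Δσ ≈ qD²/(D+z)² = 144×4.8²/(4.8+4.95)² = 34.901 kPa
Final effective stress: σ'_f = 144 + 34.901 = 178.9 kPa.
σ'_f = 178.9 > σ'_p = 154 kPa, so the stress path crosses the preconsolidation pressure — recompression up to σ'_p, then virgin compression beyond:
S_c = H/(1+e₀)·[C_r·log₁₀(σ'_p/σ'_0) + C_c·log₁₀(σ'_f/σ'_p)]
    = 6.5/1.94 × [0.034×log₁₀(154/144) + 0.19×log₁₀(178.9/154)]
    = 3.3505 × [0.00099138 + 0.012367] = 0.04476 m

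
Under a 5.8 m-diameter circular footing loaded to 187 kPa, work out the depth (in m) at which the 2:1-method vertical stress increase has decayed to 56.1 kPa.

z ≈ 4.79 m

2:1 spreading — at depth z the loaded area has grown by z in each plan dimension:
qD²/(D+z)² = Δσ_z ⇒ z = D(√(q/Δσ_z) − 1) = 5.8×(√(187/56.1) − 1) = 4.789 m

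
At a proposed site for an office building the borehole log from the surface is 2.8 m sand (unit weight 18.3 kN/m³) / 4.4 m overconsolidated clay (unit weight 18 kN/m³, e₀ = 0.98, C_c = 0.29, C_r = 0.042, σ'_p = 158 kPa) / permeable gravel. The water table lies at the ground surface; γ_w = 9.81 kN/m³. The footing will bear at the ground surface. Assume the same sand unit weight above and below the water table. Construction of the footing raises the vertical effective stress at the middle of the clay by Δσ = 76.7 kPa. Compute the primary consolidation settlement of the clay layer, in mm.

Mid-depth of clay below the ground surface: z = 2.8 + 4.4/2 = 5 m.
Total vertical stress at mid-clay: σ_v = 18.3×2.8 + 18×2.2 = 90.84 kPa.
Pore pressure: u = 9.81×(5 − 0) = 49.05 kPa.
Initial effective stress: σ'_0 = σ_v − u = 90.84 − 49.05 = 41.79 kPa.
Final effective stress: σ'_f = 41.79 + 76.7 = 118.49 kPa.
σ'_f = 118.49 ≤ σ'_p = 158 kPa, so the clay remains overconsolidated and only the recompression index applies:
S_c = C_r·H/(1+e₀)·log₁₀(σ'_f/σ'_0) = 0.042×4.4/1.98×log₁₀(118.49/41.79)
    = 0.093332 × 0.45261 = 0.04224 m

S_c ≈ 42.2 mm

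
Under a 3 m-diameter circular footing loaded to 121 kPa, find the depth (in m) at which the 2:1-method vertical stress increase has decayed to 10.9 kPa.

z ≈ 7 m

2:1 spreading — at depth z the loaded area has grown by z in each plan dimension:
qD²/(D+z)² = Δσ_z ⇒ z = D(√(q/Δσ_z) − 1) = 3×(√(121/10.9) − 1) = 6.995 m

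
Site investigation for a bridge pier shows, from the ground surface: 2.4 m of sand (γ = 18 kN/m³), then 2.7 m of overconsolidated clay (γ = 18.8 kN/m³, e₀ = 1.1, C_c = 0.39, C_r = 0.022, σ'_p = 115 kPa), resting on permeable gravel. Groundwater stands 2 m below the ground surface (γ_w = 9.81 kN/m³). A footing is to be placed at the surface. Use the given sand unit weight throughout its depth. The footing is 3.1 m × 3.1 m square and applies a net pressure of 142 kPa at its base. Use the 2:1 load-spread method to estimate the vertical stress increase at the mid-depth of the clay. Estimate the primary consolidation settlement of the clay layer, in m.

Mid-depth of clay below the ground surface: z = 2.4 + 2.7/2 = 3.75 m.
Total vertical stress at mid-clay: σ_v = 18×2.4 + 18.8×1.35 = 68.58 kPa.
Pore pressure: u = 9.81×(3.75 − 2) = 17.168 kPa.
Initial effective stress: σ'_0 = σ_v − u = 68.58 − 17.168 = 51.412 kPa.
Stress increase at mid-clay by the 2:1 spreading method:
Δσ = qBL/((B+z)(L+z)) = 142×3.1×3.1/((3.1+3.75)(3.1+3.75)) = 29.082 kPa
Final effective stress: σ'_f = 51.412 + 29.082 = 80.494 kPa.
σ'_f = 80.494 ≤ σ'_p = 115 kPa, so the clay remains overconsolidated and only the recompression index applies:
S_c = C_r·H/(1+e₀)·log₁₀(σ'_f/σ'_0) = 0.022×2.7/2.1×log₁₀(80.494/51.412)
    = 0.028285 × 0.1947 = 0.005507 m

S_c ≈ 0.00551 m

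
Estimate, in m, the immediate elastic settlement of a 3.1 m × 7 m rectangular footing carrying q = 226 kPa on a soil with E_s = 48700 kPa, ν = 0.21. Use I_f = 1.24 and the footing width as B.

Immediate (elastic) settlement: S_e = q·B·(1−ν²)/E_s · I_f.
S_e = 226 × 3.1 × (1 − 0.21²) / 48700 × 1.24
    = 226 × 3.1 × 0.9559 / 48700 × 1.24
    = 0.01705 m

S_e ≈ 0.0171 m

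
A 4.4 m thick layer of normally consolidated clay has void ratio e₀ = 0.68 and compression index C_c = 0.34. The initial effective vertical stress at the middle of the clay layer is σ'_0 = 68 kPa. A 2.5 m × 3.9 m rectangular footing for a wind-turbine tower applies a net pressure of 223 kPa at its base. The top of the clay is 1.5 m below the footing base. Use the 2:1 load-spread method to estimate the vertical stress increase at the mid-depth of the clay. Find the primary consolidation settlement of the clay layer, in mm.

S_c ≈ 200 mm

Mid-depth of clay below the footing base: z = 1.5 + 4.4/2 = 3.7 m.
Stress increase at mid-clay by the 2:1 spreading method:
Δσ = qBL/((B+z)(L+z)) = 223×2.5×3.9/((2.5+3.7)(3.9+3.7)) = 46.143 kPa
Final effective stress: σ'_f = σ'_0 + Δσ = 68 + 46.143 = 114.14 kPa.
Normally consolidated clay, so the full stress increment lies on the virgin compression line:
S_c = C_c·H/(1+e₀)·log₁₀(σ'_f/σ'_0) = 0.34×4.4/(1+0.68)×log₁₀(114.14/68)
    = 0.89048 × 0.22493 = 0.2003 m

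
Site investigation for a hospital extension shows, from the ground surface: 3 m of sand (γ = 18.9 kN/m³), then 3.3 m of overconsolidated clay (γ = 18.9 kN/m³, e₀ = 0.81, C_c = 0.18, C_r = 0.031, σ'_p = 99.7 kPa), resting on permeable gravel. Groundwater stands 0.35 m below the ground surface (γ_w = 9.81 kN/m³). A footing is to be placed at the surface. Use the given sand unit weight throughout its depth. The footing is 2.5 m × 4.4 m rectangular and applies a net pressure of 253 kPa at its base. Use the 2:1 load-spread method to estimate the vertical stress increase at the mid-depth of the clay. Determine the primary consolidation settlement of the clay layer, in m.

S_c ≈ 0.0163 m

Mid-depth of clay below the ground surface: z = 3 + 3.3/2 = 4.65 m.
Total vertical stress at mid-clay: σ_v = 18.9×3 + 18.9×1.65 = 87.885 kPa.
Pore pressure: u = 9.81×(4.65 − 0.35) = 42.183 kPa.
Initial effective stress: σ'_0 = σ_v − u = 87.885 − 42.183 = 45.702 kPa.
Stress increase at mid-clay by the 2:1 spreading method:
Δσ = qBL/((B+z)(L+z)) = 253×2.5×4.4/((2.5+4.65)(4.4+4.65)) = 43.009 kPa
Final effective stress: σ'_f = 45.702 + 43.009 = 88.711 kPa.
σ'_f = 88.711 ≤ σ'_p = 99.7 kPa, so the clay remains overconsolidated and only the recompression index applies:
S_c = C_r·H/(1+e₀)·log₁₀(σ'_f/σ'_0) = 0.031×3.3/1.81×log₁₀(88.711/45.702)
    = 0.056519 × 0.28804 = 0.01628 m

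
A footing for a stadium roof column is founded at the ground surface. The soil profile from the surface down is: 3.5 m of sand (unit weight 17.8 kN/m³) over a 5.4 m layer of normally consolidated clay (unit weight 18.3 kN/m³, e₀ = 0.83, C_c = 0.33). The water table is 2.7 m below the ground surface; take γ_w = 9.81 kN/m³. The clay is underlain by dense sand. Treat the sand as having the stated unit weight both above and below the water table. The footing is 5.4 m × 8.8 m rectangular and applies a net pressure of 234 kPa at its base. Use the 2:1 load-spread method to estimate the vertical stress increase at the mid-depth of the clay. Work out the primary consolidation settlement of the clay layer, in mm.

Mid-depth of clay below the ground surface: z = 3.5 + 5.4/2 = 6.2 m.
Total vertical stress at mid-clay: σ_v = 17.8×3.5 + 18.3×2.7 = 111.71 kPa.
Pore pressure: u = 9.81×(6.2 − 2.7) = 34.335 kPa.
Initial effective stress: σ'_0 = σ_v − u = 111.71 − 34.335 = 77.375 kPa.
Stress increase at mid-clay by the 2:1 spreading method:
Δσ = qBL/((B+z)(L+z)) = 234×5.4×8.8/((5.4+6.2)(8.8+6.2)) = 63.906 kPa
Final effective stress: σ'_f = σ'_0 + Δσ = 77.375 + 63.906 = 141.28 kPa.
Normally consolidated clay, so the full stress increment lies on the virgin compression line:
S_c = C_c·H/(1+e₀)·log₁₀(σ'_f/σ'_0) = 0.33×5.4/(1+0.83)×log₁₀(141.28/77.375)
    = 0.97377 × 0.26148 = 0.2546 m

S_c ≈ 255 mm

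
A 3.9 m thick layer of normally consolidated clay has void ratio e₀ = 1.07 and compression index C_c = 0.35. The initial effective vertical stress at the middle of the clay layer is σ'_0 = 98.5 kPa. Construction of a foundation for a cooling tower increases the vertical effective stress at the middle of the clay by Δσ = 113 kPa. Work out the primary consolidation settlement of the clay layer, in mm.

S_c ≈ 219 mm

Final effective stress: σ'_f = σ'_0 + Δσ = 98.5 + 113 = 211.5 kPa.
Normally consolidated clay, so the full stress increment lies on the virgin compression line:
S_c = C_c·H/(1+e₀)·log₁₀(σ'_f/σ'_0) = 0.35×3.9/(1+1.07)×log₁₀(211.5/98.5)
    = 0.65942 × 0.33187 = 0.2188 m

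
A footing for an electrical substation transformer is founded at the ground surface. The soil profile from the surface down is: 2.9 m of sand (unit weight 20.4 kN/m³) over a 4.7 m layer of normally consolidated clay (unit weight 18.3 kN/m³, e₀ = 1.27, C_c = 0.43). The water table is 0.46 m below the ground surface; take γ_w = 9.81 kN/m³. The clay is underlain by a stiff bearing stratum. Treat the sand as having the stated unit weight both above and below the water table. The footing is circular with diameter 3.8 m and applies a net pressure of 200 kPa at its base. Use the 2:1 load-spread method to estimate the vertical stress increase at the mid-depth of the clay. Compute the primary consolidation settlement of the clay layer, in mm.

Mid-depth of clay below the ground surface: z = 2.9 + 4.7/2 = 5.25 m.
Total vertical stress at mid-clay: σ_v = 20.4×2.9 + 18.3×2.35 = 102.16 kPa.
Pore pressure: u = 9.81×(5.25 − 0.46) = 46.99 kPa.
Initial effective stress: σ'_0 = σ_v − u = 102.16 − 46.99 = 55.17 kPa.
Stress increase at mid-clay by the 2:1 spreading method:
Δσ ≈ qD²/(D+z)² = 200×3.8²/(3.8+5.25)² = 35.261 kPa
Final effective stress: σ'_f = σ'_0 + Δσ = 55.17 + 35.261 = 90.431 kPa.
Normally consolidated clay, so the full stress increment lies on the virgin compression line:
S_c = C_c·H/(1+e₀)·log₁₀(σ'_f/σ'_0) = 0.43×4.7/(1+1.27)×log₁₀(90.431/55.17)
    = 0.89031 × 0.21461 = 0.1911 m

S_c ≈ 191 mm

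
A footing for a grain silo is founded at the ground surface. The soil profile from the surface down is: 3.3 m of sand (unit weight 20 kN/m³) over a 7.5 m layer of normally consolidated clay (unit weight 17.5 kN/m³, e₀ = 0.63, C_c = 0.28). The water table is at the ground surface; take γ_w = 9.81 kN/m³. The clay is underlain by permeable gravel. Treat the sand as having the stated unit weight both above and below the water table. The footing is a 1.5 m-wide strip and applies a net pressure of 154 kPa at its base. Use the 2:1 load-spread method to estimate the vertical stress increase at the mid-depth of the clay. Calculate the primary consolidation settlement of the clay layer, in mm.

Mid-depth of clay below the ground surface: z = 3.3 + 7.5/2 = 7.05 m.
Total vertical stress at mid-clay: σ_v = 20×3.3 + 17.5×3.75 = 131.62 kPa.
Pore pressure: u = 9.81×(7.05 − 0) = 69.16 kPa.
Initial effective stress: σ'_0 = σ_v − u = 131.62 − 69.16 = 62.46 kPa.
Stress increase at mid-clay by the 2:1 spreading method:
Δσ = qB/(B+z) = 154×1.5/(1.5+7.05) = 27.018 kPa
Final effective stress: σ'_f = σ'_0 + Δσ = 62.46 + 27.018 = 89.478 kPa.
Normally consolidated clay, so the full stress increment lies on the virgin compression line:
S_c = C_c·H/(1+e₀)·log₁₀(σ'_f/σ'_0) = 0.28×7.5/(1+0.63)×log₁₀(89.478/62.46)
    = 1.2883 × 0.15611 = 0.2011 m

S_c ≈ 201 mm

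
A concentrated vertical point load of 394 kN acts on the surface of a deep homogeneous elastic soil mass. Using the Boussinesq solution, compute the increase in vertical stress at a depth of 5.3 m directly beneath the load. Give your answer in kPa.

Boussinesq vertical stress below a point load on an elastic half-space:
Δσ_z = 3P/(2πz²) · [1 + (r/z)²]^(−5/2)
r/z = 0/5.3 = 0; [1+(r/z)²]^(−5/2) = 1.
Δσ_z = 3×394/(2π×5.3²) × 1 = 6.6971 × 1 = 6.697 kPa

Δσ_z ≈ 6.7 kPa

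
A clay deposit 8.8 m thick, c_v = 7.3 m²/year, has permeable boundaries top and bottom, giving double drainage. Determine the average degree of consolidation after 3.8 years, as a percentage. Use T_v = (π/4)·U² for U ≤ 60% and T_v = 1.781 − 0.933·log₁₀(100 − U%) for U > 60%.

U ≈ 97.6 %

Drainage path length: H_d = H/2 = 4.4 m (double drainage).
T_v = c_v·t/H_d² = 7.3×3.8/4.4² = 1.4329.
T_v = 1.4329 corresponds to the U > 60% branch:
U = 1 − 10^((1.781 − T_v)/0.933)/100 = 0.9764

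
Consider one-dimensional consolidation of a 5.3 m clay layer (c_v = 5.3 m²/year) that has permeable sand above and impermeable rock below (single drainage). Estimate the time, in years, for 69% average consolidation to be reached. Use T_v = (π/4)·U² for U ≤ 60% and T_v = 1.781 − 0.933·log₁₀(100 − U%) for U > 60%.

t ≈ 2.06 years

Drainage path length: H_d = H = 5.3 m (single drainage).
U > 60%: T_v = 1.781 − 0.933·log₁₀(100 − 69) = 0.38956.
t = T_v·H_d²/c_v = 0.38956×5.3²/5.3 = 2.065 years.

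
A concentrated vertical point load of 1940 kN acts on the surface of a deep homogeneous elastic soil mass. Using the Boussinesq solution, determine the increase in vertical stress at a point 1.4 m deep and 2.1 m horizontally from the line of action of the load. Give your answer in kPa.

Δσ_z ≈ 24.8 kPa

Boussinesq vertical stress below a point load on an elastic half-space:
Δσ_z = 3P/(2πz²) · [1 + (r/z)²]^(−5/2)
r/z = 2.1/1.4 = 1.5; [1+(r/z)²]^(−5/2) = 0.052516.
Δσ_z = 3×1940/(2π×1.4²) × 0.052516 = 472.59 × 0.052516 = 24.82 kPa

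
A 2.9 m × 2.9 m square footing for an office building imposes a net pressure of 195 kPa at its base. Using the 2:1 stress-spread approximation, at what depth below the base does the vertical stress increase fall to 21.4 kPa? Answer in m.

z ≈ 5.85 m

2:1 spreading — at depth z the loaded area has grown by z in each plan dimension:
qB²/(B+z)² = Δσ_z ⇒ z = B(√(q/Δσ_z) − 1) = 2.9×(√(195/21.4) − 1) = 5.854 m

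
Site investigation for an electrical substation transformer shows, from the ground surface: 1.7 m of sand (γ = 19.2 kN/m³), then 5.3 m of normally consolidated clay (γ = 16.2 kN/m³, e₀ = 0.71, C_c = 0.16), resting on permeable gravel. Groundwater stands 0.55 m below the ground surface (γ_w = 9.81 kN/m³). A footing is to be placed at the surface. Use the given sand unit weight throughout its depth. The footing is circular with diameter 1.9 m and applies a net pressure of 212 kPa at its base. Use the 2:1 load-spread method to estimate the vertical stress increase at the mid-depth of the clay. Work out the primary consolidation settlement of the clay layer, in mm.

S_c ≈ 89 mm

Mid-depth of clay below the ground surface: z = 1.7 + 5.3/2 = 4.35 m.
Total vertical stress at mid-clay: σ_v = 19.2×1.7 + 16.2×2.65 = 75.57 kPa.
Pore pressure: u = 9.81×(4.35 − 0.55) = 37.278 kPa.
Initial effective stress: σ'_0 = σ_v − u = 75.57 − 37.278 = 38.292 kPa.
Stress increase at mid-clay by the 2:1 spreading method:
Δσ ≈ qD²/(D+z)² = 212×1.9²/(1.9+4.35)² = 19.592 kPa
Final effective stress: σ'_f = σ'_0 + Δσ = 38.292 + 19.592 = 57.884 kPa.
Normally consolidated clay, so the full stress increment lies on the virgin compression line:
S_c = C_c·H/(1+e₀)·log₁₀(σ'_f/σ'_0) = 0.16×5.3/(1+0.71)×log₁₀(57.884/38.292)
    = 0.49591 × 0.17945 = 0.08899 m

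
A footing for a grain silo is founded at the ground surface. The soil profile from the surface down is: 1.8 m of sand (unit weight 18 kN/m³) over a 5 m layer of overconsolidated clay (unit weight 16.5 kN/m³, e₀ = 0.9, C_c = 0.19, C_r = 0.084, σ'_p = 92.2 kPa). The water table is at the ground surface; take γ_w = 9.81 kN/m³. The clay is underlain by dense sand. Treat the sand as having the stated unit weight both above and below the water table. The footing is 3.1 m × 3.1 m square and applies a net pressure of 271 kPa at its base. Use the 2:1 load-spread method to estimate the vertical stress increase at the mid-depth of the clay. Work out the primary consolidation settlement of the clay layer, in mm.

S_c ≈ 88.4 mm

Mid-depth of clay below the ground surface: z = 1.8 + 5/2 = 4.3 m.
Total vertical stress at mid-clay: σ_v = 18×1.8 + 16.5×2.5 = 73.65 kPa.
Pore pressure: u = 9.81×(4.3 − 0) = 42.183 kPa.
Initial effective stress: σ'_0 = σ_v − u = 73.65 − 42.183 = 31.467 kPa.
Stress increase at mid-clay by the 2:1 spreading method:
Δσ = qBL/((B+z)(L+z)) = 271×3.1×3.1/((3.1+4.3)(3.1+4.3)) = 47.559 kPa
Final effective stress: σ'_f = 31.467 + 47.559 = 79.026 kPa.
σ'_f = 79.026 ≤ σ'_p = 92.2 kPa, so the clay remains overconsolidated and only the recompression index applies:
S_c = C_r·H/(1+e₀)·log₁₀(σ'_f/σ'_0) = 0.084×5/1.9×log₁₀(79.026/31.467)
    = 0.22105 × 0.39991 = 0.0884 m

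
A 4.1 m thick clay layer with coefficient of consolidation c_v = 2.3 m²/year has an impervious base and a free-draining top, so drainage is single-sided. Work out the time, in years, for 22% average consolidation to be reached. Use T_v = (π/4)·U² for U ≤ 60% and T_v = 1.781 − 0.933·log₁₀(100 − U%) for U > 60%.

t ≈ 0.278 years

Drainage path length: H_d = H = 4.1 m (single drainage).
U ≤ 60%: T_v = (π/4)·U² = (π/4)×0.22² = 0.038013.
t = T_v·H_d²/c_v = 0.038013×4.1²/2.3 = 0.2778 years.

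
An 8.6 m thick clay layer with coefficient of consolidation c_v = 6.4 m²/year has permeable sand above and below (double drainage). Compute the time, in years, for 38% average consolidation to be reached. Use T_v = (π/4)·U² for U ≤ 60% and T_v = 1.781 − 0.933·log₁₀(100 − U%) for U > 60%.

t ≈ 0.328 years

Drainage path length: H_d = H/2 = 4.3 m (double drainage).
U ≤ 60%: T_v = (π/4)·U² = (π/4)×0.38² = 0.11341.
t = T_v·H_d²/c_v = 0.11341×4.3²/6.4 = 0.3276 years.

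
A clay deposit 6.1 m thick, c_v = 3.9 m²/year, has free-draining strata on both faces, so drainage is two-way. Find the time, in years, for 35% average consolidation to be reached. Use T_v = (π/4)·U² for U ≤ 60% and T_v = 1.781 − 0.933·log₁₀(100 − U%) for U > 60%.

t ≈ 0.229 years

Drainage path length: H_d = H/2 = 3.05 m (double drainage).
U ≤ 60%: T_v = (π/4)·U² = (π/4)×0.35² = 0.096211.
t = T_v·H_d²/c_v = 0.096211×3.05²/3.9 = 0.2295 years.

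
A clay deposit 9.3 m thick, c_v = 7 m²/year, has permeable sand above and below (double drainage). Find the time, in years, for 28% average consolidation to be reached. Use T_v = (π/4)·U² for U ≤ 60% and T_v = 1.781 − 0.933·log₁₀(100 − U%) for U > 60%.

t ≈ 0.19 years

Drainage path length: H_d = H/2 = 4.65 m (double drainage).
U ≤ 60%: T_v = (π/4)·U² = (π/4)×0.28² = 0.061575.
t = T_v·H_d²/c_v = 0.061575×4.65²/7 = 0.1902 years.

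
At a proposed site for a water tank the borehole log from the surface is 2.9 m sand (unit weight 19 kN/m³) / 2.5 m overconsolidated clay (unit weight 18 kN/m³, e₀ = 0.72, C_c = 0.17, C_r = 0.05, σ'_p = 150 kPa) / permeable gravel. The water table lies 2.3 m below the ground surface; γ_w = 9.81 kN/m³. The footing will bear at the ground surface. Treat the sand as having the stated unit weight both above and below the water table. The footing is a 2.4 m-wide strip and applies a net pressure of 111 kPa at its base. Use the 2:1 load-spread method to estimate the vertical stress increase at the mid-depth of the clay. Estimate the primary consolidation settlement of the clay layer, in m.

S_c ≈ 0.0165 m

Mid-depth of clay below the ground surface: z = 2.9 + 2.5/2 = 4.15 m.
Total vertical stress at mid-clay: σ_v = 19×2.9 + 18×1.25 = 77.6 kPa.
Pore pressure: u = 9.81×(4.15 − 2.3) = 18.149 kPa.
Initial effective stress: σ'_0 = σ_v − u = 77.6 − 18.149 = 59.451 kPa.
Stress increase at mid-clay by the 2:1 spreading method:
Δσ = qB/(B+z) = 111×2.4/(2.4+4.15) = 40.672 kPa
Final effective stress: σ'_f = 59.451 + 40.672 = 100.12 kPa.
σ'_f = 100.12 ≤ σ'_p = 150 kPa, so the clay remains overconsolidated and only the recompression index applies:
S_c = C_r·H/(1+e₀)·log₁₀(σ'_f/σ'_0) = 0.05×2.5/1.72×log₁₀(100.12/59.451)
    = 0.072675 × 0.22636 = 0.01645 m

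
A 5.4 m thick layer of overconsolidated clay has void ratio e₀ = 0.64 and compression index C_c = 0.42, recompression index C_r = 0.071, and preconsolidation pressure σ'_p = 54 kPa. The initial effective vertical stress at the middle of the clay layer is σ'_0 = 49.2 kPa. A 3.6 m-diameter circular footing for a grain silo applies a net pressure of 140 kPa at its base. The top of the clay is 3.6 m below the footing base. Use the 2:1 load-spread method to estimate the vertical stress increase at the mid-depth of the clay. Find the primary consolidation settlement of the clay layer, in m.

S_c ≈ 0.145 m

Mid-depth of clay below the footing base: z = 3.6 + 5.4/2 = 6.3 m.
Stress increase at mid-clay by the 2:1 spreading method:
Δσ ≈ qD²/(D+z)² = 140×3.6²/(3.6+6.3)² = 18.512 kPa
Final effective stress: σ'_f = 49.2 + 18.512 = 67.712 kPa.
σ'_f = 67.712 > σ'_p = 54 kPa, so the stress path crosses the preconsolidation pressure — recompression up to σ'_p, then virgin compression beyond:
S_c = H/(1+e₀)·[C_r·log₁₀(σ'_p/σ'_0) + C_c·log₁₀(σ'_f/σ'_p)]
    = 5.4/1.64 × [0.071×log₁₀(54/49.2) + 0.42×log₁₀(67.712/54)]
    = 3.2927 × [0.0028704 + 0.041274] = 0.1454 m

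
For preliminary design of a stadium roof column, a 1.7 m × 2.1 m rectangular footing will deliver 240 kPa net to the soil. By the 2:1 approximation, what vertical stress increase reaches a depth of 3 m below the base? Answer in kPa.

By the 2:1 method the load spreads at 1 horizontal : 2 vertical, so at depth z the loaded area has grown by z in each plan dimension:
Δσ = qBL/((B+z)(L+z)) = 240×1.7×2.1/((1.7+3)(2.1+3)) = 35.745 kPa

Δσ_z ≈ 35.7 kPa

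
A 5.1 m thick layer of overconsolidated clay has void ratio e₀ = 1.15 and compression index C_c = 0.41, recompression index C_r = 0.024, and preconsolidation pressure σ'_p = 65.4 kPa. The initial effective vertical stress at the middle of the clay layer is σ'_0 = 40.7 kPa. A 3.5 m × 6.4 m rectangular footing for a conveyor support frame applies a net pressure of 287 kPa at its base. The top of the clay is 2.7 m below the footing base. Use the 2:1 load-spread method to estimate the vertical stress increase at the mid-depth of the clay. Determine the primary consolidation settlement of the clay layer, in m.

S_c ≈ 0.207 m

Mid-depth of clay below the footing base: z = 2.7 + 5.1/2 = 5.25 m.
Stress increase at mid-clay by the 2:1 spreading method:
Δσ = qBL/((B+z)(L+z)) = 287×3.5×6.4/((3.5+5.25)(6.4+5.25)) = 63.066 kPa
Final effective stress: σ'_f = 40.7 + 63.066 = 103.77 kPa.
σ'_f = 103.77 > σ'_p = 65.4 kPa, so the stress path crosses the preconsolidation pressure — recompression up to σ'_p, then virgin compression beyond:
S_c = H/(1+e₀)·[C_r·log₁₀(σ'_p/σ'_0) + C_c·log₁₀(σ'_f/σ'_p)]
    = 5.1/2.15 × [0.024×log₁₀(65.4/40.7) + 0.41×log₁₀(103.77/65.4)]
    = 2.3721 × [0.0049436 + 0.082203] = 0.2067 m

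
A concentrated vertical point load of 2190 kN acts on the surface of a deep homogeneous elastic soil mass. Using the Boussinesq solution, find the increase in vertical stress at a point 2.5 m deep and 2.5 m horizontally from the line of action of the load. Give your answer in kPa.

Δσ_z ≈ 29.6 kPa

Boussinesq vertical stress below a point load on an elastic half-space:
Δσ_z = 3P/(2πz²) · [1 + (r/z)²]^(−5/2)
r/z = 2.5/2.5 = 1; [1+(r/z)²]^(−5/2) = 0.17678.
Δσ_z = 3×2190/(2π×2.5²) × 0.17678 = 167.3 × 0.17678 = 29.58 kPa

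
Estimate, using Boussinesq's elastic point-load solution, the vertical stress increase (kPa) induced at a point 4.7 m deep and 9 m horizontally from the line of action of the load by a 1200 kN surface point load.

Boussinesq vertical stress below a point load on an elastic half-space:
Δσ_z = 3P/(2πz²) · [1 + (r/z)²]^(−5/2)
r/z = 9/4.7 = 1.9149; [1+(r/z)²]^(−5/2) = 0.021254.
Δσ_z = 3×1200/(2π×4.7²) × 0.021254 = 25.937 × 0.021254 = 0.5513 kPa

Δσ_z ≈ 0.551 kPa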